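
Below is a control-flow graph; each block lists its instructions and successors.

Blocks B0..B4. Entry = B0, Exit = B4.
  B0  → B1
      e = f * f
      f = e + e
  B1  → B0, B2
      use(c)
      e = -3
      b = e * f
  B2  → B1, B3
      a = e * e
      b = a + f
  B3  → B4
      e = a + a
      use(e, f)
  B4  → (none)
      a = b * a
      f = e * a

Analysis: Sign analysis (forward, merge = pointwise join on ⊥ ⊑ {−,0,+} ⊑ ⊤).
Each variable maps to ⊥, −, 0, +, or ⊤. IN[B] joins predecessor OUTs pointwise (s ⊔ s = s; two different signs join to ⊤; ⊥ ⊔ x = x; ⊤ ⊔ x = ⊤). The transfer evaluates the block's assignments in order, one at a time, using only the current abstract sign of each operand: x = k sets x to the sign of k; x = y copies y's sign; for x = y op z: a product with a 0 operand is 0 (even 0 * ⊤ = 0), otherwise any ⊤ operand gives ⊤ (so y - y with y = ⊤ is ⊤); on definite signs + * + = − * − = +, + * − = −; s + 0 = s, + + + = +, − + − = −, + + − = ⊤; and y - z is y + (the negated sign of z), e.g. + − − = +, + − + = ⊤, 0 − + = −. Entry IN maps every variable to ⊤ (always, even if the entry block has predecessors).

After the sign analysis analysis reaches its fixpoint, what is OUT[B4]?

Fixpoint table:
  B0: | IN=(all ⊤) | OUT=(all ⊤)
  B1: | IN=(all ⊤) | OUT={e:-; rest ⊤}
  B2: | IN={e:-; rest ⊤} | OUT={a:+, e:-; rest ⊤}
  B3: | IN={a:+, e:-; rest ⊤} | OUT={a:+, e:+; rest ⊤}
  B4: | IN={a:+, e:+; rest ⊤} | OUT={e:+; rest ⊤}

Merge at B4: IN[B4] = OUT[B3] = {a: +, b: ⊤, c: ⊤, d: ⊤, e: +, f: ⊤}
Applying B4's transfer function to that IN value gives OUT[B4] (row B4 above).

Answer: {a: ⊤, b: ⊤, c: ⊤, d: ⊤, e: +, f: ⊤}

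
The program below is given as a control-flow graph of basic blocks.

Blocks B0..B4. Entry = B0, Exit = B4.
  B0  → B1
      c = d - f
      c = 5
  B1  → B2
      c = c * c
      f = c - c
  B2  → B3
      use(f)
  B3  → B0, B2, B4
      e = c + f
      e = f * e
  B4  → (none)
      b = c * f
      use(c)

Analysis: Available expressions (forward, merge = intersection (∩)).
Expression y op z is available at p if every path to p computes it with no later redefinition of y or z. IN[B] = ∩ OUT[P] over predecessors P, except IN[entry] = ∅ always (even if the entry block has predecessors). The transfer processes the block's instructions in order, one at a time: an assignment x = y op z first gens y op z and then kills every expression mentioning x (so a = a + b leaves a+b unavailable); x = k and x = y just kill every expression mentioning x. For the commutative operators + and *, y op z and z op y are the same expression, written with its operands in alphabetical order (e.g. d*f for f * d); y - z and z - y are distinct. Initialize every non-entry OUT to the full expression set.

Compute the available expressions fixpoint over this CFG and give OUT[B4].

Per-block solution:
  B0:   IN={}   OUT={d-f}
  B1:   IN={d-f}   OUT={c-c}
  B2:   IN={c-c}   OUT={c-c}
  B3:   IN={c-c}   OUT={c+f, c-c}
  B4:   IN={c+f, c-c}   OUT={c*f, c+f, c-c}

Merge at B4: IN[B4] = OUT[B3] = {c+f, c-c}
Applying B4's transfer function to that IN value gives OUT[B4] (row B4 above).

Answer: {c*f, c+f, c-c}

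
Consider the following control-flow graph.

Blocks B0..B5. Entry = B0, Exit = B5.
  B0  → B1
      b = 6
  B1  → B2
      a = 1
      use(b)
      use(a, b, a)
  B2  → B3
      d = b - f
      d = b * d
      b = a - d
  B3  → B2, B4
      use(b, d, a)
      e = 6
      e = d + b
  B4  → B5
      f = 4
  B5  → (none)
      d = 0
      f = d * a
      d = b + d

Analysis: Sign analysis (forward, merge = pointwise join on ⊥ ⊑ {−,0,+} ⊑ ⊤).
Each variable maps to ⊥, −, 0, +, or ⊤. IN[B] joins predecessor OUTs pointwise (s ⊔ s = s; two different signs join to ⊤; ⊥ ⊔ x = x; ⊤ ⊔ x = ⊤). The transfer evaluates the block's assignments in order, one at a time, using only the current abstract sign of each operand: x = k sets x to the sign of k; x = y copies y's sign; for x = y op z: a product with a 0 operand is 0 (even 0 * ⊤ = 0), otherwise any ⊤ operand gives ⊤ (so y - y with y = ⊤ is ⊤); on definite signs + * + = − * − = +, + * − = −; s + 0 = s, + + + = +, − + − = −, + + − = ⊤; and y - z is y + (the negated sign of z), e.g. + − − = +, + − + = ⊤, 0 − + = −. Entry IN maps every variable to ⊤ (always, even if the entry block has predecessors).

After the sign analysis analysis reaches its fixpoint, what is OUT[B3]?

Answer: {a: +, b: ⊤, c: ⊤, d: ⊤, e: ⊤, f: ⊤}

Trace:
Per-block solution:
  B0:  IN=(all ⊤)  OUT={b:+; rest ⊤}
  B1:  IN={b:+; rest ⊤}  OUT={a:+, b:+; rest ⊤}
  B2:  IN={a:+; rest ⊤}  OUT={a:+; rest ⊤}
  B3:  IN={a:+; rest ⊤}  OUT={a:+; rest ⊤}
  B4:  IN={a:+; rest ⊤}  OUT={a:+, f:+; rest ⊤}
  B5:  IN={a:+, f:+; rest ⊤}  OUT={a:+, f:0; rest ⊤}

Merge at B3: IN[B3] = OUT[B2] = {a: +, b: ⊤, c: ⊤, d: ⊤, e: ⊤, f: ⊤}
Applying B3's transfer function to that IN value gives OUT[B3] (row B3 above).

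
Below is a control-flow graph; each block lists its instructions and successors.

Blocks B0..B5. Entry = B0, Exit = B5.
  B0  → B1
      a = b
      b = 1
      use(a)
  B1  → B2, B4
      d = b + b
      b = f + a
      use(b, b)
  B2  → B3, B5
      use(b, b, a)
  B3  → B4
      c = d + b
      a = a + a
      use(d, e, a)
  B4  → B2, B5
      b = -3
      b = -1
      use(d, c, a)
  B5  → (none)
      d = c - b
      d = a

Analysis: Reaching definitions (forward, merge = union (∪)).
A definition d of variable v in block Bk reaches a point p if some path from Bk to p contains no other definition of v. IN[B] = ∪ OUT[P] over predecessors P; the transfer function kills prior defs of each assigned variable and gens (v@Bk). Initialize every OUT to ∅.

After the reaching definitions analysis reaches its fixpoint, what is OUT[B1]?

Answer: {a@B0, b@B1, d@B1}

Derivation:
Per-block solution:
  B0: | IN={} | OUT={a@B0, b@B0}
  B1: | IN={a@B0, b@B0} | OUT={a@B0, b@B1, d@B1}
  B2: | IN={a@B0, a@B3, b@B1, b@B4, c@B3, d@B1} | OUT={a@B0, a@B3, b@B1, b@B4, c@B3, d@B1}
  B3: | IN={a@B0, a@B3, b@B1, b@B4, c@B3, d@B1} | OUT={a@B3, b@B1, b@B4, c@B3, d@B1}
  B4: | IN={a@B0, a@B3, b@B1, b@B4, c@B3, d@B1} | OUT={a@B0, a@B3, b@B4, c@B3, d@B1}
  B5: | IN={a@B0, a@B3, b@B1, b@B4, c@B3, d@B1} | OUT={a@B0, a@B3, b@B1, b@B4, c@B3, d@B5}

Merge at B1: IN[B1] = OUT[B0] = {a@B0, b@B0}
Applying B1's transfer function to that IN value gives OUT[B1] (row B1 above).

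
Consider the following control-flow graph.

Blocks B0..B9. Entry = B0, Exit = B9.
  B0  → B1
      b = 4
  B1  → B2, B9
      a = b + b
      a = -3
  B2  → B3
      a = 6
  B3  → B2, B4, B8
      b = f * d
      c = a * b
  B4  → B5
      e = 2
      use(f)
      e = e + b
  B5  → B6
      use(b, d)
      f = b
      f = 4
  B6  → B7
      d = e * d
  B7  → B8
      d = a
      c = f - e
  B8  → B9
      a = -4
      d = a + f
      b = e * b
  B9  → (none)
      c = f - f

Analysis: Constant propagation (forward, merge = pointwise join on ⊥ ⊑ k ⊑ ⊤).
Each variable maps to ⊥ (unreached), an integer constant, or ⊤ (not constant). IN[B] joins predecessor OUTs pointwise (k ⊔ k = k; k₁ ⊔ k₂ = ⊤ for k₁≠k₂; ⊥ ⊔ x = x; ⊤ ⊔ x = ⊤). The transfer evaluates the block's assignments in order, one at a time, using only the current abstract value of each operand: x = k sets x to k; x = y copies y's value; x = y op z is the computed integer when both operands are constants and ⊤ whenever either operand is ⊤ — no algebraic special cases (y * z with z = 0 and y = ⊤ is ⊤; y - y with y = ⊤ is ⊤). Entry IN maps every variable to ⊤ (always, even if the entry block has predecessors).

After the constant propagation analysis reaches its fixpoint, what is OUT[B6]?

Converged values:
  B0:   IN=(all ⊤)   OUT={b:4; rest ⊤}
  B1:   IN={b:4; rest ⊤}   OUT={a:-3, b:4; rest ⊤}
  B2:   IN=(all ⊤)   OUT={a:6; rest ⊤}
  B3:   IN={a:6; rest ⊤}   OUT={a:6; rest ⊤}
  B4:   IN={a:6; rest ⊤}   OUT={a:6; rest ⊤}
  B5:   IN={a:6; rest ⊤}   OUT={a:6, f:4; rest ⊤}
  B6:   IN={a:6, f:4; rest ⊤}   OUT={a:6, f:4; rest ⊤}
  B7:   IN={a:6, f:4; rest ⊤}   OUT={a:6, d:6, f:4; rest ⊤}
  B8:   IN={a:6; rest ⊤}   OUT={a:-4; rest ⊤}
  B9:   IN=(all ⊤)   OUT=(all ⊤)

Merge at B6: IN[B6] = OUT[B5] = {a: 6, b: ⊤, c: ⊤, d: ⊤, e: ⊤, f: 4}
Applying B6's transfer function to that IN value gives OUT[B6] (row B6 above).

Answer: {a: 6, b: ⊤, c: ⊤, d: ⊤, e: ⊤, f: 4}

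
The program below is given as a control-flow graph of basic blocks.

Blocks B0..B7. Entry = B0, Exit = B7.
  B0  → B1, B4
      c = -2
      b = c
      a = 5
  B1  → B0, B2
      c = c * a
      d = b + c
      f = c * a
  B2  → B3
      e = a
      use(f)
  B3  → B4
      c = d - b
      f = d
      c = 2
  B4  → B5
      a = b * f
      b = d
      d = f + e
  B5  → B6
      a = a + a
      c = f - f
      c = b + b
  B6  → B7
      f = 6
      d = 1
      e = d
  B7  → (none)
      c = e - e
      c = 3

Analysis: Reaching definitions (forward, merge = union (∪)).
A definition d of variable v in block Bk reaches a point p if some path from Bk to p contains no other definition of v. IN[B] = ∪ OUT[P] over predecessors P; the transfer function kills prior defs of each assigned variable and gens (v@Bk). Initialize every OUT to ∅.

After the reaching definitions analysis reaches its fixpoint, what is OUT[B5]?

Per-block solution:
  B0:  IN={a@B0, b@B0, c@B1, d@B1, f@B1}  OUT={a@B0, b@B0, c@B0, d@B1, f@B1}
  B1:  IN={a@B0, b@B0, c@B0, d@B1, f@B1}  OUT={a@B0, b@B0, c@B1, d@B1, f@B1}
  B2:  IN={a@B0, b@B0, c@B1, d@B1, f@B1}  OUT={a@B0, b@B0, c@B1, d@B1, e@B2, f@B1}
  B3:  IN={a@B0, b@B0, c@B1, d@B1, e@B2, f@B1}  OUT={a@B0, b@B0, c@B3, d@B1, e@B2, f@B3}
  B4:  IN={a@B0, b@B0, c@B0, c@B3, d@B1, e@B2, f@B1, f@B3}  OUT={a@B4, b@B4, c@B0, c@B3, d@B4, e@B2, f@B1, f@B3}
  B5:  IN={a@B4, b@B4, c@B0, c@B3, d@B4, e@B2, f@B1, f@B3}  OUT={a@B5, b@B4, c@B5, d@B4, e@B2, f@B1, f@B3}
  B6:  IN={a@B5, b@B4, c@B5, d@B4, e@B2, f@B1, f@B3}  OUT={a@B5, b@B4, c@B5, d@B6, e@B6, f@B6}
  B7:  IN={a@B5, b@B4, c@B5, d@B6, e@B6, f@B6}  OUT={a@B5, b@B4, c@B7, d@B6, e@B6, f@B6}

Merge at B5: IN[B5] = OUT[B4] = {a@B4, b@B4, c@B0, c@B3, d@B4, e@B2, f@B1, f@B3}
Applying B5's transfer function to that IN value gives OUT[B5] (row B5 above).

Answer: {a@B5, b@B4, c@B5, d@B4, e@B2, f@B1, f@B3}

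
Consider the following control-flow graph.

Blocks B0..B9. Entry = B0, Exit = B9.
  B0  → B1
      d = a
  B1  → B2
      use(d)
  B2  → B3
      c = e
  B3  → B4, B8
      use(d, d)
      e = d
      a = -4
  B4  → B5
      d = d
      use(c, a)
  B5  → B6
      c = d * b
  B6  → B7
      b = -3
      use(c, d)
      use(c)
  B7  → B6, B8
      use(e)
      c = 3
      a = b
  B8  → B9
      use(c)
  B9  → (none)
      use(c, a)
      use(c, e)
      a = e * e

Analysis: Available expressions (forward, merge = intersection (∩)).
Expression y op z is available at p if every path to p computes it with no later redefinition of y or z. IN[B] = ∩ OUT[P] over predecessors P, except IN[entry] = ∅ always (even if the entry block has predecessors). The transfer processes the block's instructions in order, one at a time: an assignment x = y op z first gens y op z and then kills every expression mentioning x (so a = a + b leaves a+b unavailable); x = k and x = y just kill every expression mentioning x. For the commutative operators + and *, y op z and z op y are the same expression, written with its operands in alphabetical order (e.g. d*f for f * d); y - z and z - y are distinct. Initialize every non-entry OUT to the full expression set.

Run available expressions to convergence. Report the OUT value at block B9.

Per-block solution:
  B0:  IN={}  OUT={}
  B1:  IN={}  OUT={}
  B2:  IN={}  OUT={}
  B3:  IN={}  OUT={}
  B4:  IN={}  OUT={}
  B5:  IN={}  OUT={b*d}
  B6:  IN={}  OUT={}
  B7:  IN={}  OUT={}
  B8:  IN={}  OUT={}
  B9:  IN={}  OUT={e*e}

Merge at B9: IN[B9] = OUT[B8] = {}
Applying B9's transfer function to that IN value gives OUT[B9] (row B9 above).

Answer: {e*e}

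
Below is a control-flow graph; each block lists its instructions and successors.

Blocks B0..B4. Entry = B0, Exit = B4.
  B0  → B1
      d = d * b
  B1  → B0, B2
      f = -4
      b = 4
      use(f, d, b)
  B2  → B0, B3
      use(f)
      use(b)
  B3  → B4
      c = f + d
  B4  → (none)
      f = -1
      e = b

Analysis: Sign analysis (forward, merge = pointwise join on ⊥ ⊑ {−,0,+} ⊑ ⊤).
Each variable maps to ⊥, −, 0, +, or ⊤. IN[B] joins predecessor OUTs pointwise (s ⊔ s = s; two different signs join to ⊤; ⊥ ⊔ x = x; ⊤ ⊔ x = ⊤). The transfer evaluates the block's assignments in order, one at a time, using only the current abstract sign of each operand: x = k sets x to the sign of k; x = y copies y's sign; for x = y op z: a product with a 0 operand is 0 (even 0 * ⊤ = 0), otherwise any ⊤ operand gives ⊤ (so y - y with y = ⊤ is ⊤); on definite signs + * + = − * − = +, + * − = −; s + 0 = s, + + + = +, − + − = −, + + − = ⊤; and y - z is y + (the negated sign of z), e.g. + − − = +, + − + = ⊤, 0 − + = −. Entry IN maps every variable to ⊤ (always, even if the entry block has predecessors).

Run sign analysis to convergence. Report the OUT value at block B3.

Answer: {a: ⊤, b: +, c: ⊤, d: ⊤, e: ⊤, f: -}

Trace:
Fixpoint table:
  B0:   IN=(all ⊤)   OUT=(all ⊤)
  B1:   IN=(all ⊤)   OUT={b:+, f:-; rest ⊤}
  B2:   IN={b:+, f:-; rest ⊤}   OUT={b:+, f:-; rest ⊤}
  B3:   IN={b:+, f:-; rest ⊤}   OUT={b:+, f:-; rest ⊤}
  B4:   IN={b:+, f:-; rest ⊤}   OUT={b:+, e:+, f:-; rest ⊤}

Merge at B3: IN[B3] = OUT[B2] = {a: ⊤, b: +, c: ⊤, d: ⊤, e: ⊤, f: -}
Applying B3's transfer function to that IN value gives OUT[B3] (row B3 above).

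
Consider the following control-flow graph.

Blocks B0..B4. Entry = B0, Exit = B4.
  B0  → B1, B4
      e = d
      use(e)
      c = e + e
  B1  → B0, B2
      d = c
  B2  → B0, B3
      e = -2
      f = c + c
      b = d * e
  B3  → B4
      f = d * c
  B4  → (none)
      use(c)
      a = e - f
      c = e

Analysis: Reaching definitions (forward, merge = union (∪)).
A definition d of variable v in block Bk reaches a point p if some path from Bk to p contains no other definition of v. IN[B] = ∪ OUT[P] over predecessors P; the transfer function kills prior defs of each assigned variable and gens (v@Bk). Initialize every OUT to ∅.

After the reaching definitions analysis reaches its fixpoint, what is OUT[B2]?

Answer: {b@B2, c@B0, d@B1, e@B2, f@B2}

Trace:
Converged values:
  B0:   IN={b@B2, c@B0, d@B1, e@B0, e@B2, f@B2}   OUT={b@B2, c@B0, d@B1, e@B0, f@B2}
  B1:   IN={b@B2, c@B0, d@B1, e@B0, f@B2}   OUT={b@B2, c@B0, d@B1, e@B0, f@B2}
  B2:   IN={b@B2, c@B0, d@B1, e@B0, f@B2}   OUT={b@B2, c@B0, d@B1, e@B2, f@B2}
  B3:   IN={b@B2, c@B0, d@B1, e@B2, f@B2}   OUT={b@B2, c@B0, d@B1, e@B2, f@B3}
  B4:   IN={b@B2, c@B0, d@B1, e@B0, e@B2, f@B2, f@B3}   OUT={a@B4, b@B2, c@B4, d@B1, e@B0, e@B2, f@B2, f@B3}

Merge at B2: IN[B2] = OUT[B1] = {b@B2, c@B0, d@B1, e@B0, f@B2}
Applying B2's transfer function to that IN value gives OUT[B2] (row B2 above).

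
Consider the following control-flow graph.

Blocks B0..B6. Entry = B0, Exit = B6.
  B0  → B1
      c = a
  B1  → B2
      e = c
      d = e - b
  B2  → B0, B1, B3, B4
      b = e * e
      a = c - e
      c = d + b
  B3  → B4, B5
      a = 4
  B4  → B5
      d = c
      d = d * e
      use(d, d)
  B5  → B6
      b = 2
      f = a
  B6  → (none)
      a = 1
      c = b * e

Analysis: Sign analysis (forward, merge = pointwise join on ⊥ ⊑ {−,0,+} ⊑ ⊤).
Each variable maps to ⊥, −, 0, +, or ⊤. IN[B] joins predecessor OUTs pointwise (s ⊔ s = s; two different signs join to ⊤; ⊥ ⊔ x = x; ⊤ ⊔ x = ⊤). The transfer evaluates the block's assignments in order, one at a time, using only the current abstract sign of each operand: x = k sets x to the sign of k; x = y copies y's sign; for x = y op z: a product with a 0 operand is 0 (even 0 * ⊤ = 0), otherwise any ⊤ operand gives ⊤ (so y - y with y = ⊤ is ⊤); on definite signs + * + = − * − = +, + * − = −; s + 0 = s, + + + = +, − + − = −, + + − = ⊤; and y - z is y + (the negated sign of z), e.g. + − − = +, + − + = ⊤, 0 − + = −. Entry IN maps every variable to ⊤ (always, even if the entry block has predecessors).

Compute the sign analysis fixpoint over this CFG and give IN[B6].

Per-block solution:
  B0:   IN=(all ⊤)   OUT=(all ⊤)
  B1:   IN=(all ⊤)   OUT=(all ⊤)
  B2:   IN=(all ⊤)   OUT=(all ⊤)
  B3:   IN=(all ⊤)   OUT={a:+; rest ⊤}
  B4:   IN=(all ⊤)   OUT=(all ⊤)
  B5:   IN=(all ⊤)   OUT={b:+; rest ⊤}
  B6:   IN={b:+; rest ⊤}   OUT={a:+, b:+; rest ⊤}

Merge at B6: IN[B6] = OUT[B5] = {a: ⊤, b: +, c: ⊤, d: ⊤, e: ⊤, f: ⊤}

Answer: {a: ⊤, b: +, c: ⊤, d: ⊤, e: ⊤, f: ⊤}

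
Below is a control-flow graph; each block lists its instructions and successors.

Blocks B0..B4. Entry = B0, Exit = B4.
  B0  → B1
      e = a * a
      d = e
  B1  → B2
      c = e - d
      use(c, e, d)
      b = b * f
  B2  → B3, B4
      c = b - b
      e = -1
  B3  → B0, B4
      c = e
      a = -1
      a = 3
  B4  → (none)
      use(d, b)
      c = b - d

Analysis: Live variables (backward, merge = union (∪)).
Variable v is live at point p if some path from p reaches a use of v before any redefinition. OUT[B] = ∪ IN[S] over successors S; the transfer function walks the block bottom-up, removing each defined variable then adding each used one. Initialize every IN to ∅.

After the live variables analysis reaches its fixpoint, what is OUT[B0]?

Answer: {b, d, e, f}

Trace:
Converged values:
  B0: | IN={a, b, f} | OUT={b, d, e, f}
  B1: | IN={b, d, e, f} | OUT={b, d, f}
  B2: | IN={b, d, f} | OUT={b, d, e, f}
  B3: | IN={b, d, e, f} | OUT={a, b, d, f}
  B4: | IN={b, d} | OUT={}

Merge at B0: OUT[B0] = IN[B1] = {b, d, e, f}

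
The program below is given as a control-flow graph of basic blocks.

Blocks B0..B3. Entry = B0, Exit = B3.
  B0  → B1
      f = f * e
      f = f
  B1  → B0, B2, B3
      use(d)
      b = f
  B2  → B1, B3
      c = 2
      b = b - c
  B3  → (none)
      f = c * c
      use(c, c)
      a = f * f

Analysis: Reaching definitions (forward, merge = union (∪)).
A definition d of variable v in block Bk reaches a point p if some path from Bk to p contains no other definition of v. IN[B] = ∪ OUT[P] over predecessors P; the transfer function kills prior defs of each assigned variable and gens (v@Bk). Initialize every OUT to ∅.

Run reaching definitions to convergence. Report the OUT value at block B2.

Converged values:
  B0:  IN={b@B1, c@B2, f@B0}  OUT={b@B1, c@B2, f@B0}
  B1:  IN={b@B1, b@B2, c@B2, f@B0}  OUT={b@B1, c@B2, f@B0}
  B2:  IN={b@B1, c@B2, f@B0}  OUT={b@B2, c@B2, f@B0}
  B3:  IN={b@B1, b@B2, c@B2, f@B0}  OUT={a@B3, b@B1, b@B2, c@B2, f@B3}

Merge at B2: IN[B2] = OUT[B1] = {b@B1, c@B2, f@B0}
Applying B2's transfer function to that IN value gives OUT[B2] (row B2 above).

Answer: {b@B2, c@B2, f@B0}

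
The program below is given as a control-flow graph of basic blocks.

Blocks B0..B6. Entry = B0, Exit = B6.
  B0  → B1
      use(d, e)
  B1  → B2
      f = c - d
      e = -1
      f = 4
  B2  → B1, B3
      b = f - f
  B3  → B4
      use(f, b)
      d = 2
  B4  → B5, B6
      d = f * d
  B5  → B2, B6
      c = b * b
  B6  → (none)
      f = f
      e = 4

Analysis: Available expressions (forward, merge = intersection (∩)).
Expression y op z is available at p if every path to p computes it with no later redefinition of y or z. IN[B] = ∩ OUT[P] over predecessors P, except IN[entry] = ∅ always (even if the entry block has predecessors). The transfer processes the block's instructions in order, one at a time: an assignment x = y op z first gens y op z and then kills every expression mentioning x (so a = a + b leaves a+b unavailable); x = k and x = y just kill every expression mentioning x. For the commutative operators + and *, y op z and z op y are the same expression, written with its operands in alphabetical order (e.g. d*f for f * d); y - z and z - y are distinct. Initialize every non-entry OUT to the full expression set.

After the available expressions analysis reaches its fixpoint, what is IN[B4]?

Converged values:
  B0:   IN={}   OUT={}
  B1:   IN={}   OUT={c-d}
  B2:   IN={}   OUT={f-f}
  B3:   IN={f-f}   OUT={f-f}
  B4:   IN={f-f}   OUT={f-f}
  B5:   IN={f-f}   OUT={b*b, f-f}
  B6:   IN={f-f}   OUT={}

Merge at B4: IN[B4] = OUT[B3] = {f-f}

Answer: {f-f}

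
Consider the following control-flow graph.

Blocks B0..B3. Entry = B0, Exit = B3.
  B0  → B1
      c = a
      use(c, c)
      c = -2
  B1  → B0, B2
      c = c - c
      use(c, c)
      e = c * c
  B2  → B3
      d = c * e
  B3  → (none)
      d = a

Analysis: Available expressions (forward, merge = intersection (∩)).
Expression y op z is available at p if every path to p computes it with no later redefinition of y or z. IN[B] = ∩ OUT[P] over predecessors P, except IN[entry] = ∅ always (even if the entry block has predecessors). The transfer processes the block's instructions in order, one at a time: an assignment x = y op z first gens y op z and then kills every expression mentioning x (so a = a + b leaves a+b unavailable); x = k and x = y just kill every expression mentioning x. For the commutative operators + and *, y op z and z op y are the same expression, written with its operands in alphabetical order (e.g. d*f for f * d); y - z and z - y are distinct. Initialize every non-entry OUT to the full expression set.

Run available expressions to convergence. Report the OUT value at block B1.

Answer: {c*c}

Trace:
Per-block solution:
  B0:   IN={}   OUT={}
  B1:   IN={}   OUT={c*c}
  B2:   IN={c*c}   OUT={c*c, c*e}
  B3:   IN={c*c, c*e}   OUT={c*c, c*e}

Merge at B1: IN[B1] = OUT[B0] = {}
Applying B1's transfer function to that IN value gives OUT[B1] (row B1 above).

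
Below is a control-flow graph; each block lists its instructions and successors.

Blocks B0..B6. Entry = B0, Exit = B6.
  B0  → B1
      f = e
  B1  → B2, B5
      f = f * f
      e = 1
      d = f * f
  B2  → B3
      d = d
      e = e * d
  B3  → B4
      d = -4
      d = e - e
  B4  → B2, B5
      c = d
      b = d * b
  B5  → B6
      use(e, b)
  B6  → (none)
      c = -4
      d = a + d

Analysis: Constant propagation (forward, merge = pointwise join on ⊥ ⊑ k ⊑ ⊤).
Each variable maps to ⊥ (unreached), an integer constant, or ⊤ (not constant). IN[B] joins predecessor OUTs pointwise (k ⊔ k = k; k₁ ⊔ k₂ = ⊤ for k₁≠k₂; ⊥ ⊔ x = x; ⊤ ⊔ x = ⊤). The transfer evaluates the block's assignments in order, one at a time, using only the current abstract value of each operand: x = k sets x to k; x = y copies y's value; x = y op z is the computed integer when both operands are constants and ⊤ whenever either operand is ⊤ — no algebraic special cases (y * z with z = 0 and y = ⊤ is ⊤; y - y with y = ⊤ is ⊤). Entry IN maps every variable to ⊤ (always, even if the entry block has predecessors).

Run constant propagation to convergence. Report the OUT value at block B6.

Fixpoint table:
  B0: | IN=(all ⊤) | OUT=(all ⊤)
  B1: | IN=(all ⊤) | OUT={e:1; rest ⊤}
  B2: | IN=(all ⊤) | OUT=(all ⊤)
  B3: | IN=(all ⊤) | OUT=(all ⊤)
  B4: | IN=(all ⊤) | OUT=(all ⊤)
  B5: | IN=(all ⊤) | OUT=(all ⊤)
  B6: | IN=(all ⊤) | OUT={c:-4; rest ⊤}

Merge at B6: IN[B6] = OUT[B5] = {a: ⊤, b: ⊤, c: ⊤, d: ⊤, e: ⊤, f: ⊤}
Applying B6's transfer function to that IN value gives OUT[B6] (row B6 above).

Answer: {a: ⊤, b: ⊤, c: -4, d: ⊤, e: ⊤, f: ⊤}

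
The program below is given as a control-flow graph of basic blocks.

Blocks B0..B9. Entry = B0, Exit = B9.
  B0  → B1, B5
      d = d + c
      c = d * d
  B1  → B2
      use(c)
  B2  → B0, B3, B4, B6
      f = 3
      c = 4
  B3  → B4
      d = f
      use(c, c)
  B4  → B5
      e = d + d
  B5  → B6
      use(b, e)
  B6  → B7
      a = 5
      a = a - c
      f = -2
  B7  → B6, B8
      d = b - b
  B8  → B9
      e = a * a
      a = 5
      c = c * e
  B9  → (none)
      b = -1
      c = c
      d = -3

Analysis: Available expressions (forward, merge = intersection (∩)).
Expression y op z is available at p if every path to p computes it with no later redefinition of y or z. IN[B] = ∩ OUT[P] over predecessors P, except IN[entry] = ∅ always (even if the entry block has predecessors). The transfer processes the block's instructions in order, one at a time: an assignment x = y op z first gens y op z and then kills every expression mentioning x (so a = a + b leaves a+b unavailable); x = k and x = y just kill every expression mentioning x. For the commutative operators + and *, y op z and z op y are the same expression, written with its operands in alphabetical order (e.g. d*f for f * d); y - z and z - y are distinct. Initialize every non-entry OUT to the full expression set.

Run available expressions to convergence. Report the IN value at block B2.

Converged values:
  B0: | IN={} | OUT={d*d}
  B1: | IN={d*d} | OUT={d*d}
  B2: | IN={d*d} | OUT={d*d}
  B3: | IN={d*d} | OUT={}
  B4: | IN={} | OUT={d+d}
  B5: | IN={} | OUT={}
  B6: | IN={} | OUT={}
  B7: | IN={} | OUT={b-b}
  B8: | IN={b-b} | OUT={b-b}
  B9: | IN={b-b} | OUT={}

Merge at B2: IN[B2] = OUT[B1] = {d*d}

Answer: {d*d}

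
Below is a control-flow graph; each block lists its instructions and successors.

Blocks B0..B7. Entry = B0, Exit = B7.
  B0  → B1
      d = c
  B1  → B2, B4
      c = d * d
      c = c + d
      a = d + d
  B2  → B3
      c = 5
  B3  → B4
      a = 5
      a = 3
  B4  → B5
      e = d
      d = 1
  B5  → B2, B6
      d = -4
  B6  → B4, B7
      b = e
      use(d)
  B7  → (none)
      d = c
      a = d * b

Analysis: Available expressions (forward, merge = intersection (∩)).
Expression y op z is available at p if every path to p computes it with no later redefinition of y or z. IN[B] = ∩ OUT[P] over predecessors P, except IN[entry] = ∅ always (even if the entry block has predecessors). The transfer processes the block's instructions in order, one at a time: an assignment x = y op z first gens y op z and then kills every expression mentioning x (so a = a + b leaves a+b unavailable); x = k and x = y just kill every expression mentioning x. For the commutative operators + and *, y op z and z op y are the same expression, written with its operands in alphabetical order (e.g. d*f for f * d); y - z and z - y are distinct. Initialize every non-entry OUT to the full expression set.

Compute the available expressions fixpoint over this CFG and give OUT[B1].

Per-block solution:
  B0:   IN={}   OUT={}
  B1:   IN={}   OUT={d*d, d+d}
  B2:   IN={}   OUT={}
  B3:   IN={}   OUT={}
  B4:   IN={}   OUT={}
  B5:   IN={}   OUT={}
  B6:   IN={}   OUT={}
  B7:   IN={}   OUT={b*d}

Merge at B1: IN[B1] = OUT[B0] = {}
Applying B1's transfer function to that IN value gives OUT[B1] (row B1 above).

Answer: {d*d, d+d}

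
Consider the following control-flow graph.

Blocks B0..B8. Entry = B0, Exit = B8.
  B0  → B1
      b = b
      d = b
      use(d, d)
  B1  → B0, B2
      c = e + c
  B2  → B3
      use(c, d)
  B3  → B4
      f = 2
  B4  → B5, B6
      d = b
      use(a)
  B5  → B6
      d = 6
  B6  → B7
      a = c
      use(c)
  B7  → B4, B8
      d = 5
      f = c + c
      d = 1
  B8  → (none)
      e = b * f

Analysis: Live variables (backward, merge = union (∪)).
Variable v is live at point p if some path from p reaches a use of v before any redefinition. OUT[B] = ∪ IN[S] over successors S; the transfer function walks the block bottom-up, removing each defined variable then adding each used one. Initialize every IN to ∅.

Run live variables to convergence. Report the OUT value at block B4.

Per-block solution:
  B0: | IN={a, b, c, e} | OUT={a, b, c, d, e}
  B1: | IN={a, b, c, d, e} | OUT={a, b, c, d, e}
  B2: | IN={a, b, c, d} | OUT={a, b, c}
  B3: | IN={a, b, c} | OUT={a, b, c}
  B4: | IN={a, b, c} | OUT={b, c}
  B5: | IN={b, c} | OUT={b, c}
  B6: | IN={b, c} | OUT={a, b, c}
  B7: | IN={a, b, c} | OUT={a, b, c, f}
  B8: | IN={b, f} | OUT={}

Merge at B4: OUT[B4] = IN[B5] ⊔ IN[B6] = {b, c}

Answer: {b, c}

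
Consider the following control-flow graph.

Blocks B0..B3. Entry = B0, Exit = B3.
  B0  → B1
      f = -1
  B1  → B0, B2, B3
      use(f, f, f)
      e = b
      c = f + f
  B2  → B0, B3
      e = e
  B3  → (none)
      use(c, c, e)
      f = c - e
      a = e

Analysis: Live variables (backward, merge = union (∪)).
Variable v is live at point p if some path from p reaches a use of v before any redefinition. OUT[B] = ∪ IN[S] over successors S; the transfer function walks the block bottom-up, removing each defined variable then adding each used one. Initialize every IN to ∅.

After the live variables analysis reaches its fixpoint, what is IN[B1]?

Fixpoint table:
  B0:  IN={b}  OUT={b, f}
  B1:  IN={b, f}  OUT={b, c, e}
  B2:  IN={b, c, e}  OUT={b, c, e}
  B3:  IN={c, e}  OUT={}

Merge at B1: OUT[B1] = IN[B0] ⊔ IN[B2] ⊔ IN[B3] = {b, c, e}
Applying B1's transfer function to that OUT value gives IN[B1] (row B1 above).

Answer: {b, f}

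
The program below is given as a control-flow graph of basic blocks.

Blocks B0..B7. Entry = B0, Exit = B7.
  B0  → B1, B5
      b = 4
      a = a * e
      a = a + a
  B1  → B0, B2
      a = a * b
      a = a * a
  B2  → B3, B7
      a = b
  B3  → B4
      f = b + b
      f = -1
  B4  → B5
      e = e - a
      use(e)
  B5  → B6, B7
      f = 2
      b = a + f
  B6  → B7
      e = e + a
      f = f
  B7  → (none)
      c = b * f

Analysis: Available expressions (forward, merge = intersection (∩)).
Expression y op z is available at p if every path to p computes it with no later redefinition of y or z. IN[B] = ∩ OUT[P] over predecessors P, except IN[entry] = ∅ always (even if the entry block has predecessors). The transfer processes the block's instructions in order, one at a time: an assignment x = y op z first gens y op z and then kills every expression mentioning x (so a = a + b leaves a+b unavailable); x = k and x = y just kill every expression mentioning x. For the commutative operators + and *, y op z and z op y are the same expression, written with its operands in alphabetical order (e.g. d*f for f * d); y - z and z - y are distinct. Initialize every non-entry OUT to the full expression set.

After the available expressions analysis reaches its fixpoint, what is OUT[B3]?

Per-block solution:
  B0: | IN={} | OUT={}
  B1: | IN={} | OUT={}
  B2: | IN={} | OUT={}
  B3: | IN={} | OUT={b+b}
  B4: | IN={b+b} | OUT={b+b}
  B5: | IN={} | OUT={a+f}
  B6: | IN={a+f} | OUT={}
  B7: | IN={} | OUT={b*f}

Merge at B3: IN[B3] = OUT[B2] = {}
Applying B3's transfer function to that IN value gives OUT[B3] (row B3 above).

Answer: {b+b}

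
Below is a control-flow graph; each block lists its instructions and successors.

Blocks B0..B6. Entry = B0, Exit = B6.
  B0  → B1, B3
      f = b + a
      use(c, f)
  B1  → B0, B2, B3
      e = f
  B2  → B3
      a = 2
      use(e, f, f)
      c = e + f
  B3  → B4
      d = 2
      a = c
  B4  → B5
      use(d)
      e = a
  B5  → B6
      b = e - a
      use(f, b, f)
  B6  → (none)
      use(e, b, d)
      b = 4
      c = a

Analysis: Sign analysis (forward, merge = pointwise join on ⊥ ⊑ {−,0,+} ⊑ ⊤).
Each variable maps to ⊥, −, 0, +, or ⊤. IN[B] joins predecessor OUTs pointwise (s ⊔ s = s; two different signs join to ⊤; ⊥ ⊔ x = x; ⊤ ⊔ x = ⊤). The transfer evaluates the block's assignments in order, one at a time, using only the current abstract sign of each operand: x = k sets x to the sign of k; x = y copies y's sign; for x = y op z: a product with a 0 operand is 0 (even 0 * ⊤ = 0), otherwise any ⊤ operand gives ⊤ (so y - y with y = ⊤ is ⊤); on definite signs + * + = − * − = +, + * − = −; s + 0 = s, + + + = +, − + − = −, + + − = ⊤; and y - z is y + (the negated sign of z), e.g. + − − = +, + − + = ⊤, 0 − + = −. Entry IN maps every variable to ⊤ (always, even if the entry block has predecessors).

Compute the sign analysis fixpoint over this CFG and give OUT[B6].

Answer: {a: ⊤, b: +, c: ⊤, d: +, e: ⊤, f: ⊤}

Trace:
Per-block solution:
  B0:   IN=(all ⊤)   OUT=(all ⊤)
  B1:   IN=(all ⊤)   OUT=(all ⊤)
  B2:   IN=(all ⊤)   OUT={a:+; rest ⊤}
  B3:   IN=(all ⊤)   OUT={d:+; rest ⊤}
  B4:   IN={d:+; rest ⊤}   OUT={d:+; rest ⊤}
  B5:   IN={d:+; rest ⊤}   OUT={d:+; rest ⊤}
  B6:   IN={d:+; rest ⊤}   OUT={b:+, d:+; rest ⊤}

Merge at B6: IN[B6] = OUT[B5] = {a: ⊤, b: ⊤, c: ⊤, d: +, e: ⊤, f: ⊤}
Applying B6's transfer function to that IN value gives OUT[B6] (row B6 above).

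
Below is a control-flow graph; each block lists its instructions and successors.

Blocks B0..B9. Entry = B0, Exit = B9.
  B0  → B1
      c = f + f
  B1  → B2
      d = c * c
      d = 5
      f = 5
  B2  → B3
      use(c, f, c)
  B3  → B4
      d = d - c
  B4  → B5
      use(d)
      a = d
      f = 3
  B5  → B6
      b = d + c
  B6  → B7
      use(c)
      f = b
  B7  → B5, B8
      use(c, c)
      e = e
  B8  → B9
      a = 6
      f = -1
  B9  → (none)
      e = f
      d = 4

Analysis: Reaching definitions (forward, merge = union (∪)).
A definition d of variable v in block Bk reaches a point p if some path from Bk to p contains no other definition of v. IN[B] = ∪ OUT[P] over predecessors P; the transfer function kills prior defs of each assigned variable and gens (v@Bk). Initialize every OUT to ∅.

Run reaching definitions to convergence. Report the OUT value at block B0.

Answer: {c@B0}

Trace:
Per-block solution:
  B0: | IN={} | OUT={c@B0}
  B1: | IN={c@B0} | OUT={c@B0, d@B1, f@B1}
  B2: | IN={c@B0, d@B1, f@B1} | OUT={c@B0, d@B1, f@B1}
  B3: | IN={c@B0, d@B1, f@B1} | OUT={c@B0, d@B3, f@B1}
  B4: | IN={c@B0, d@B3, f@B1} | OUT={a@B4, c@B0, d@B3, f@B4}
  B5: | IN={a@B4, b@B5, c@B0, d@B3, e@B7, f@B4, f@B6} | OUT={a@B4, b@B5, c@B0, d@B3, e@B7, f@B4, f@B6}
  B6: | IN={a@B4, b@B5, c@B0, d@B3, e@B7, f@B4, f@B6} | OUT={a@B4, b@B5, c@B0, d@B3, e@B7, f@B6}
  B7: | IN={a@B4, b@B5, c@B0, d@B3, e@B7, f@B6} | OUT={a@B4, b@B5, c@B0, d@B3, e@B7, f@B6}
  B8: | IN={a@B4, b@B5, c@B0, d@B3, e@B7, f@B6} | OUT={a@B8, b@B5, c@B0, d@B3, e@B7, f@B8}
  B9: | IN={a@B8, b@B5, c@B0, d@B3, e@B7, f@B8} | OUT={a@B8, b@B5, c@B0, d@B9, e@B9, f@B8}

B0 is the boundary node: IN[B0] = {}
Applying B0's transfer function to that IN value gives OUT[B0] (row B0 above).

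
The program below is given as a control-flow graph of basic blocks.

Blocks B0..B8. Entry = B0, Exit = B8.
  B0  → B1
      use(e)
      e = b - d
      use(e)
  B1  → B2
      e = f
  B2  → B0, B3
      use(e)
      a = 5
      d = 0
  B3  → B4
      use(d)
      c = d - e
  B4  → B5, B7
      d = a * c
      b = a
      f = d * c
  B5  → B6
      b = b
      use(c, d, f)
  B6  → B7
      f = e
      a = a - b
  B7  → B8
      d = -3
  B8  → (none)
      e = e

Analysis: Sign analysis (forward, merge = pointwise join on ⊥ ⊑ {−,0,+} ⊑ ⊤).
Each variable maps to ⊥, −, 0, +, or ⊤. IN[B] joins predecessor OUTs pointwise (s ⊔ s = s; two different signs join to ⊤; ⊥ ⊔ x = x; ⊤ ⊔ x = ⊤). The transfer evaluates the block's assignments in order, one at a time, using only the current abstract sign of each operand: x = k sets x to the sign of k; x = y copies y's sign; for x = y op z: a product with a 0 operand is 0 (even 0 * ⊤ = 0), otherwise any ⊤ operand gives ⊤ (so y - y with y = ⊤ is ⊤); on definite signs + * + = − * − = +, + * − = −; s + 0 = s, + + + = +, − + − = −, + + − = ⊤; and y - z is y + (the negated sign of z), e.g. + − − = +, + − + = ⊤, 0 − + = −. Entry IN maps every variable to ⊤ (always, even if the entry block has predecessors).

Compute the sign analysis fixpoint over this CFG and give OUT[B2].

Answer: {a: +, b: ⊤, c: ⊤, d: 0, e: ⊤, f: ⊤}

Derivation:
Per-block solution:
  B0: | IN=(all ⊤) | OUT=(all ⊤)
  B1: | IN=(all ⊤) | OUT=(all ⊤)
  B2: | IN=(all ⊤) | OUT={a:+, d:0; rest ⊤}
  B3: | IN={a:+, d:0; rest ⊤} | OUT={a:+, d:0; rest ⊤}
  B4: | IN={a:+, d:0; rest ⊤} | OUT={a:+, b:+; rest ⊤}
  B5: | IN={a:+, b:+; rest ⊤} | OUT={a:+, b:+; rest ⊤}
  B6: | IN={a:+, b:+; rest ⊤} | OUT={b:+; rest ⊤}
  B7: | IN={b:+; rest ⊤} | OUT={b:+, d:-; rest ⊤}
  B8: | IN={b:+, d:-; rest ⊤} | OUT={b:+, d:-; rest ⊤}

Merge at B2: IN[B2] = OUT[B1] = {a: ⊤, b: ⊤, c: ⊤, d: ⊤, e: ⊤, f: ⊤}
Applying B2's transfer function to that IN value gives OUT[B2] (row B2 above).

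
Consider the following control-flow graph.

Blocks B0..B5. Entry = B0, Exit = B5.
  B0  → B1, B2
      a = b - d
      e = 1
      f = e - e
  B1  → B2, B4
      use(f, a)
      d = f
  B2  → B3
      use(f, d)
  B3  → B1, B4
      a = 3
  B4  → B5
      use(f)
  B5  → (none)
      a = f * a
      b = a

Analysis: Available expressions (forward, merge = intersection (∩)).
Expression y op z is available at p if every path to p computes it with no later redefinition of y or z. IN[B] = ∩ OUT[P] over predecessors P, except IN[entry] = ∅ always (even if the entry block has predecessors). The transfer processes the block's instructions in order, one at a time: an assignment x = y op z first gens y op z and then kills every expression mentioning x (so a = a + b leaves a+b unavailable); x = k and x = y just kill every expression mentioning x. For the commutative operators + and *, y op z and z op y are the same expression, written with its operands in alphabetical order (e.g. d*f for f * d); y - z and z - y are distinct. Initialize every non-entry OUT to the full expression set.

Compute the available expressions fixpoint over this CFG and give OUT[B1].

Converged values:
  B0:   IN={}   OUT={b-d, e-e}
  B1:   IN={e-e}   OUT={e-e}
  B2:   IN={e-e}   OUT={e-e}
  B3:   IN={e-e}   OUT={e-e}
  B4:   IN={e-e}   OUT={e-e}
  B5:   IN={e-e}   OUT={e-e}

Merge at B1: IN[B1] = OUT[B0] ∩ OUT[B3] = {e-e}
Applying B1's transfer function to that IN value gives OUT[B1] (row B1 above).

Answer: {e-e}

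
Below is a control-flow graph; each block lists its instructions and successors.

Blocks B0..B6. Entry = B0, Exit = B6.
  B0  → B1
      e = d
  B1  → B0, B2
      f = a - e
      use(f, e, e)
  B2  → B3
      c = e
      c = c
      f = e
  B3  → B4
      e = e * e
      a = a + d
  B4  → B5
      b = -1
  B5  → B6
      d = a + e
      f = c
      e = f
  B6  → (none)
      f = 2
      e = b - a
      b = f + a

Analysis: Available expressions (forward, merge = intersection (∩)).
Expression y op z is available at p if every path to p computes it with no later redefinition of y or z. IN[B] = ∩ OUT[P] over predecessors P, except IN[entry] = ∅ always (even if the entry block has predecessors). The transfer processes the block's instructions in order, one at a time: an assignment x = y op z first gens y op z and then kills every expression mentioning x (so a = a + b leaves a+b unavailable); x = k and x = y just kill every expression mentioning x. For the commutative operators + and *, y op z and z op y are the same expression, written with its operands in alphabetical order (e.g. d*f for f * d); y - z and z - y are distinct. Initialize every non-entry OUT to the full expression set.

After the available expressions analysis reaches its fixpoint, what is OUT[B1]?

Converged values:
  B0:  IN={}  OUT={}
  B1:  IN={}  OUT={a-e}
  B2:  IN={a-e}  OUT={a-e}
  B3:  IN={a-e}  OUT={}
  B4:  IN={}  OUT={}
  B5:  IN={}  OUT={}
  B6:  IN={}  OUT={a+f}

Merge at B1: IN[B1] = OUT[B0] = {}
Applying B1's transfer function to that IN value gives OUT[B1] (row B1 above).

Answer: {a-e}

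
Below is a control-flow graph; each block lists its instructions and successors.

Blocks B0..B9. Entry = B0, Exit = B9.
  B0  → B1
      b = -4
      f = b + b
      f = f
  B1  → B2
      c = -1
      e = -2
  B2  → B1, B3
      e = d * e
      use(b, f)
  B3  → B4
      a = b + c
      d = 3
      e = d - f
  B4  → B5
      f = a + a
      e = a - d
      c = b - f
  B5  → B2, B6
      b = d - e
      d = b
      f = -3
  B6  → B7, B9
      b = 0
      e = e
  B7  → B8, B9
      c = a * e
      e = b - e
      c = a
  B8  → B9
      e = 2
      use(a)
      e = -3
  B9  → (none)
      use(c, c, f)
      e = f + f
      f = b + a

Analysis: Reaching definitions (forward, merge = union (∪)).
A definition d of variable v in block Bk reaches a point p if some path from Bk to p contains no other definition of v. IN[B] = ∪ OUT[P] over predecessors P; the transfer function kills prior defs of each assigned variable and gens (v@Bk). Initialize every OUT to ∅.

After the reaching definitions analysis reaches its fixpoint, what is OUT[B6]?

Per-block solution:
  B0: | IN={} | OUT={b@B0, f@B0}
  B1: | IN={a@B3, b@B0, b@B5, c@B1, c@B4, d@B5, e@B2, f@B0, f@B5} | OUT={a@B3, b@B0, b@B5, c@B1, d@B5, e@B1, f@B0, f@B5}
  B2: | IN={a@B3, b@B0, b@B5, c@B1, c@B4, d@B5, e@B1, e@B4, f@B0, f@B5} | OUT={a@B3, b@B0, b@B5, c@B1, c@B4, d@B5, e@B2, f@B0, f@B5}
  B3: | IN={a@B3, b@B0, b@B5, c@B1, c@B4, d@B5, e@B2, f@B0, f@B5} | OUT={a@B3, b@B0, b@B5, c@B1, c@B4, d@B3, e@B3, f@B0, f@B5}
  B4: | IN={a@B3, b@B0, b@B5, c@B1, c@B4, d@B3, e@B3, f@B0, f@B5} | OUT={a@B3, b@B0, b@B5, c@B4, d@B3, e@B4, f@B4}
  B5: | IN={a@B3, b@B0, b@B5, c@B4, d@B3, e@B4, f@B4} | OUT={a@B3, b@B5, c@B4, d@B5, e@B4, f@B5}
  B6: | IN={a@B3, b@B5, c@B4, d@B5, e@B4, f@B5} | OUT={a@B3, b@B6, c@B4, d@B5, e@B6, f@B5}
  B7: | IN={a@B3, b@B6, c@B4, d@B5, e@B6, f@B5} | OUT={a@B3, b@B6, c@B7, d@B5, e@B7, f@B5}
  B8: | IN={a@B3, b@B6, c@B7, d@B5, e@B7, f@B5} | OUT={a@B3, b@B6, c@B7, d@B5, e@B8, f@B5}
  B9: | IN={a@B3, b@B6, c@B4, c@B7, d@B5, e@B6, e@B7, e@B8, f@B5} | OUT={a@B3, b@B6, c@B4, c@B7, d@B5, e@B9, f@B9}

Merge at B6: IN[B6] = OUT[B5] = {a@B3, b@B5, c@B4, d@B5, e@B4, f@B5}
Applying B6's transfer function to that IN value gives OUT[B6] (row B6 above).

Answer: {a@B3, b@B6, c@B4, d@B5, e@B6, f@B5}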